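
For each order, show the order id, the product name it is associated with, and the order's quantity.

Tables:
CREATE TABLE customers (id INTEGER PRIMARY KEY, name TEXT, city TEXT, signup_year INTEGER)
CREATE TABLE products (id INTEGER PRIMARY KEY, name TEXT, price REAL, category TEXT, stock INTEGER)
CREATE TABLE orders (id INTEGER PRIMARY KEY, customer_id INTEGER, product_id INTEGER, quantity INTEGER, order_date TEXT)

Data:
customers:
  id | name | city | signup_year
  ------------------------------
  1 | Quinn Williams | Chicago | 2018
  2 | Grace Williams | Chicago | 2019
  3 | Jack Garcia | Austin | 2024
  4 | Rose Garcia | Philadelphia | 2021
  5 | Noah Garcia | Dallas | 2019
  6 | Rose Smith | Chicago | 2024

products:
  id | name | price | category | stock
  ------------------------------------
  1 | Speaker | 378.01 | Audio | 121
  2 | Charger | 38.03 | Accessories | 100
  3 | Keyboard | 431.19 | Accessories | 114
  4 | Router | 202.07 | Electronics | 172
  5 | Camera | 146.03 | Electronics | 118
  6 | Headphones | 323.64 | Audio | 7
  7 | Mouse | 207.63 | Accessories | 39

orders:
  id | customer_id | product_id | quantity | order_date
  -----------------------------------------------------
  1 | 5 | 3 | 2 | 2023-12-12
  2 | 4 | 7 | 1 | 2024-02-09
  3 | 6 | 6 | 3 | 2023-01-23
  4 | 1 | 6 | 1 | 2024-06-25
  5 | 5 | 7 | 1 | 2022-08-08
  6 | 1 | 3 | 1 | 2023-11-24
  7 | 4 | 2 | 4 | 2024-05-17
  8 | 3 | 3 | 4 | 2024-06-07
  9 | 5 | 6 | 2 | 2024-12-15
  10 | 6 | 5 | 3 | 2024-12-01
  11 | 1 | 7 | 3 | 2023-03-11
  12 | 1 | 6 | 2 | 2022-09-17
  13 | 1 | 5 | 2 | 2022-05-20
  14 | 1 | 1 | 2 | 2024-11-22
SELECT c.id, p.name AS product, c.quantity FROM orders c JOIN products p ON c.product_id = p.id

Execution result:
id | product | quantity
1 | Keyboard | 2
2 | Mouse | 1
3 | Headphones | 3
4 | Headphones | 1
5 | Mouse | 1
6 | Keyboard | 1
7 | Charger | 4
8 | Keyboard | 4
9 | Headphones | 2
10 | Camera | 3
11 | Mouse | 3
12 | Headphones | 2
13 | Camera | 2
14 | Speaker | 2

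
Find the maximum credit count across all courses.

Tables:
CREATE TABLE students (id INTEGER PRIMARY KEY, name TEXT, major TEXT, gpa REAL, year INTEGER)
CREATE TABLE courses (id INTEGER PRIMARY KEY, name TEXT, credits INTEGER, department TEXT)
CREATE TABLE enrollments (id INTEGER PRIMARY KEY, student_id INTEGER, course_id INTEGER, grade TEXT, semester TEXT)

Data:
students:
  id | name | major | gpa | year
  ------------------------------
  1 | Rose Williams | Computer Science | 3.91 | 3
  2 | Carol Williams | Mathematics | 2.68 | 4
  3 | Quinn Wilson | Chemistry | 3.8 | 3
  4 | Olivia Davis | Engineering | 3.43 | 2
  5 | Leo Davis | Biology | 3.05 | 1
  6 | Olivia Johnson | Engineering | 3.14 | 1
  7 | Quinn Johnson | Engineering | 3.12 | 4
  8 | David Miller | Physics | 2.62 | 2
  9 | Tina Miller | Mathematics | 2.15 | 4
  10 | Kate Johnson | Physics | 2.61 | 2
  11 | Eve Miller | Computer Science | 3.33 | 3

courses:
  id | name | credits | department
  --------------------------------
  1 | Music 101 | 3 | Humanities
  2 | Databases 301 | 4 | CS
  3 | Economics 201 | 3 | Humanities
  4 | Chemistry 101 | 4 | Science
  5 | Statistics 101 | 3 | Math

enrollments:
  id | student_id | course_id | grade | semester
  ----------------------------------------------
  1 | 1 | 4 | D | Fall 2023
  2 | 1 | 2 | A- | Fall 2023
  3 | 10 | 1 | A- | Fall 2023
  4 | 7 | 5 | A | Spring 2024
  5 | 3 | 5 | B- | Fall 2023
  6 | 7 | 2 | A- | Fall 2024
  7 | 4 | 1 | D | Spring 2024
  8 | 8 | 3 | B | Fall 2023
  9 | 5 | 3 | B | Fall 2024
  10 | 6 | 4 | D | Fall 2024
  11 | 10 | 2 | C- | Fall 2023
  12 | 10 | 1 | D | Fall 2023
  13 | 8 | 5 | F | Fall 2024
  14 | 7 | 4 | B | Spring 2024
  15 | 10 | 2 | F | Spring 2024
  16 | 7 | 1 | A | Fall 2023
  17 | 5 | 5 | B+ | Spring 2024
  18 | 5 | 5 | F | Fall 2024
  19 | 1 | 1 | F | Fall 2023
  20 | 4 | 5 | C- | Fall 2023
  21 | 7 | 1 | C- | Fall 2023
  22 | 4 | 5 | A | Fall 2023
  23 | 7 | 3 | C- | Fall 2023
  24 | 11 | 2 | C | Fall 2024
SELECT MAX(credits) FROM courses

Execution result:
4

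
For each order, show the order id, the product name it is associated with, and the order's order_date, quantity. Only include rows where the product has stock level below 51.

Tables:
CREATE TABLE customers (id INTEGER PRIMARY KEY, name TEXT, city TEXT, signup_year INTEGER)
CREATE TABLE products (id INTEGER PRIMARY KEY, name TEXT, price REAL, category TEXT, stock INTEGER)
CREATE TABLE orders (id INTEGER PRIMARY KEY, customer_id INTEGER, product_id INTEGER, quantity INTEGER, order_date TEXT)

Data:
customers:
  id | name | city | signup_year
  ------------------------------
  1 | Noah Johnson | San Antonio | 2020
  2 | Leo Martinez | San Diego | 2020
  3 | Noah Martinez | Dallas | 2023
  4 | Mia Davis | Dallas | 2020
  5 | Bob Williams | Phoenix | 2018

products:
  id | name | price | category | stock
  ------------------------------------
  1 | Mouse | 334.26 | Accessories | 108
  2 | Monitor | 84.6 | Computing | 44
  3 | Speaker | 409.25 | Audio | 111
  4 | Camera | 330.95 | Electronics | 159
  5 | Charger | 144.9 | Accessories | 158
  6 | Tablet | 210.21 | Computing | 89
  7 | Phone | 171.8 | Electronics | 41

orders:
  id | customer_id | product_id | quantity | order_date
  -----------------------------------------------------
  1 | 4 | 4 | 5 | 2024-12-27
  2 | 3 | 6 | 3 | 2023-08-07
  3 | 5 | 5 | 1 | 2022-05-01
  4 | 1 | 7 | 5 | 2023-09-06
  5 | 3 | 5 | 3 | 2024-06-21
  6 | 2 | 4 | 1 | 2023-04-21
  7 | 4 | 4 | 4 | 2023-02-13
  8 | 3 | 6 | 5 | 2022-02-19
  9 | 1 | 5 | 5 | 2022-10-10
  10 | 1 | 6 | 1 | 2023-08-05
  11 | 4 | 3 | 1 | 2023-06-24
SELECT c.id, p.name AS product, c.order_date, c.quantity FROM orders c JOIN products p ON c.product_id = p.id WHERE p.stock < 51

Execution result:
id | product | order_date | quantity
4 | Phone | 2023-09-06 | 5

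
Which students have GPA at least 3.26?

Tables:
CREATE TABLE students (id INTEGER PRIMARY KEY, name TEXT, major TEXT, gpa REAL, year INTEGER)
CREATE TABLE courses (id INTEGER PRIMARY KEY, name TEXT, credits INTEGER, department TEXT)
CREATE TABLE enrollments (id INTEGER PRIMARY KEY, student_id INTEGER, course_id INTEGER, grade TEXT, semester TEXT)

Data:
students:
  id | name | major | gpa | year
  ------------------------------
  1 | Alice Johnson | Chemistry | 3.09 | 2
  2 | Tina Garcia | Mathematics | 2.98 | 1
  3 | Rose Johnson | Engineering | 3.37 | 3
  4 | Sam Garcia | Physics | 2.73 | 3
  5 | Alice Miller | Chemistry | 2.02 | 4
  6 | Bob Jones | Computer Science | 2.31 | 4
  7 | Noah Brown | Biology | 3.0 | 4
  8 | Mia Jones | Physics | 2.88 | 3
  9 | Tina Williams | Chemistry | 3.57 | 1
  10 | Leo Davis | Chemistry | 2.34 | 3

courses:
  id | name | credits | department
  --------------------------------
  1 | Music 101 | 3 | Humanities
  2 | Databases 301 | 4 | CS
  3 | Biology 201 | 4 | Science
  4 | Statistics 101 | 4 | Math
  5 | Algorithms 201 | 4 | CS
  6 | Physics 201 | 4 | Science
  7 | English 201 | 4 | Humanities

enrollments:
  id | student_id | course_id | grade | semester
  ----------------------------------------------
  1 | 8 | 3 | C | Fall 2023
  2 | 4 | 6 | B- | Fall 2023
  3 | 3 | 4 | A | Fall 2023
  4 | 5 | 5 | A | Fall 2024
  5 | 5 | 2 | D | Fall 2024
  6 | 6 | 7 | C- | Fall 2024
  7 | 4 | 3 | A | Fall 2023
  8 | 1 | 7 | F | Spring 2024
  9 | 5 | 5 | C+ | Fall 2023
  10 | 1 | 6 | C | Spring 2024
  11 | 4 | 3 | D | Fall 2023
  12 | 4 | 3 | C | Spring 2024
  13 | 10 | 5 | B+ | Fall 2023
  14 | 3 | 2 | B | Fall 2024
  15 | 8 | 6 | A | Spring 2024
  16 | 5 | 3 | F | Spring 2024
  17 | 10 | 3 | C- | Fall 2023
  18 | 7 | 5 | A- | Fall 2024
SELECT name, gpa FROM students WHERE gpa >= 3.26

Execution result:
name | gpa
Rose Johnson | 3.37
Tina Williams | 3.57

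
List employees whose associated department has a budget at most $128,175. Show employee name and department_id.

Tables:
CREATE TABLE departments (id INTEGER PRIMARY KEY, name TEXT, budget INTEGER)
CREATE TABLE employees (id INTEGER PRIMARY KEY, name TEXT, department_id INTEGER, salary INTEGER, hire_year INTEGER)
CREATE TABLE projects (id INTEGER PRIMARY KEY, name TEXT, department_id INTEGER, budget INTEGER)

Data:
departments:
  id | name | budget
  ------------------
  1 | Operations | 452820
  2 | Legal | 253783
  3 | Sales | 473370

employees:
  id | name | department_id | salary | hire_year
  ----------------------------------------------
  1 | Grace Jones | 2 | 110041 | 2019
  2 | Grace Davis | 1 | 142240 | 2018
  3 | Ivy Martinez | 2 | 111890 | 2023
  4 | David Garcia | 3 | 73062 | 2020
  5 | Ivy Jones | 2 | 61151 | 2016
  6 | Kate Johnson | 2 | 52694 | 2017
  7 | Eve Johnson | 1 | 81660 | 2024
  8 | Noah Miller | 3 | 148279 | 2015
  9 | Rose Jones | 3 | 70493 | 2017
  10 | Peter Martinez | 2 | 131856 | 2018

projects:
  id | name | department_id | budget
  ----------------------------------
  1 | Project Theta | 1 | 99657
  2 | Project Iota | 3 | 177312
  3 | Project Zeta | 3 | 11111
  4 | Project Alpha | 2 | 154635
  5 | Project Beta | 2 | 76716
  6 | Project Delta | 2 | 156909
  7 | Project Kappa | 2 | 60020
SELECT name, department_id FROM employees WHERE department_id IN (SELECT id FROM departments WHERE budget <= 128175)

Execution result:
(no rows)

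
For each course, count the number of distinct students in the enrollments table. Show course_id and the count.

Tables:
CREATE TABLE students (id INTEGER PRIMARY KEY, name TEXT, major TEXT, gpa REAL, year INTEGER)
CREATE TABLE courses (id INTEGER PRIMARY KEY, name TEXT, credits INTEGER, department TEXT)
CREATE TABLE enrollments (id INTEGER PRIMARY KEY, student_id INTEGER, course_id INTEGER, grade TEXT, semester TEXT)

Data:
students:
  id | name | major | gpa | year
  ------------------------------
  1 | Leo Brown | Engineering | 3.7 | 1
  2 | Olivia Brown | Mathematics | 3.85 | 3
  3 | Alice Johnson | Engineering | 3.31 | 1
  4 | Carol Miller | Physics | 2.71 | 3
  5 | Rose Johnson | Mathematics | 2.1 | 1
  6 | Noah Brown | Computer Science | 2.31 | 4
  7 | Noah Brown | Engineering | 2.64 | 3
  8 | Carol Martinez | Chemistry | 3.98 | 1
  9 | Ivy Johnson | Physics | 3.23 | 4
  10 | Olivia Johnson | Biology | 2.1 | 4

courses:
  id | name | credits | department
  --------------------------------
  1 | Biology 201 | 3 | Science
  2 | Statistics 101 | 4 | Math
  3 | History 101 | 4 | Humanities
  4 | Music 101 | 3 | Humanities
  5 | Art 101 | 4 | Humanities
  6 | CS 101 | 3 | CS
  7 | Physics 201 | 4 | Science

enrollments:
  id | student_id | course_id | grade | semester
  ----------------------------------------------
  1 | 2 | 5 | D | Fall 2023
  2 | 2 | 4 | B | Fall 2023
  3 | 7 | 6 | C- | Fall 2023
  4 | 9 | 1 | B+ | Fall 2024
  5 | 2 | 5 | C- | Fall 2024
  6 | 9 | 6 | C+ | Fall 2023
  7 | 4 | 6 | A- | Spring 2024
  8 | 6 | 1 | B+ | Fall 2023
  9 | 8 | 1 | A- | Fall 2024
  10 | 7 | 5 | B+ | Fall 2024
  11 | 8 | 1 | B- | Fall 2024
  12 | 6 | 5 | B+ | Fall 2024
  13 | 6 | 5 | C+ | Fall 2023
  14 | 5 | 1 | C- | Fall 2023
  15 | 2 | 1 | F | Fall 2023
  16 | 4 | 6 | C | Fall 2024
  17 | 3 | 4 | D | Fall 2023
SELECT course_id, COUNT(DISTINCT student_id) AS distinct_student_count FROM enrollments GROUP BY course_id

Execution result:
course_id | distinct_student_count
1 | 5
4 | 2
5 | 3
6 | 3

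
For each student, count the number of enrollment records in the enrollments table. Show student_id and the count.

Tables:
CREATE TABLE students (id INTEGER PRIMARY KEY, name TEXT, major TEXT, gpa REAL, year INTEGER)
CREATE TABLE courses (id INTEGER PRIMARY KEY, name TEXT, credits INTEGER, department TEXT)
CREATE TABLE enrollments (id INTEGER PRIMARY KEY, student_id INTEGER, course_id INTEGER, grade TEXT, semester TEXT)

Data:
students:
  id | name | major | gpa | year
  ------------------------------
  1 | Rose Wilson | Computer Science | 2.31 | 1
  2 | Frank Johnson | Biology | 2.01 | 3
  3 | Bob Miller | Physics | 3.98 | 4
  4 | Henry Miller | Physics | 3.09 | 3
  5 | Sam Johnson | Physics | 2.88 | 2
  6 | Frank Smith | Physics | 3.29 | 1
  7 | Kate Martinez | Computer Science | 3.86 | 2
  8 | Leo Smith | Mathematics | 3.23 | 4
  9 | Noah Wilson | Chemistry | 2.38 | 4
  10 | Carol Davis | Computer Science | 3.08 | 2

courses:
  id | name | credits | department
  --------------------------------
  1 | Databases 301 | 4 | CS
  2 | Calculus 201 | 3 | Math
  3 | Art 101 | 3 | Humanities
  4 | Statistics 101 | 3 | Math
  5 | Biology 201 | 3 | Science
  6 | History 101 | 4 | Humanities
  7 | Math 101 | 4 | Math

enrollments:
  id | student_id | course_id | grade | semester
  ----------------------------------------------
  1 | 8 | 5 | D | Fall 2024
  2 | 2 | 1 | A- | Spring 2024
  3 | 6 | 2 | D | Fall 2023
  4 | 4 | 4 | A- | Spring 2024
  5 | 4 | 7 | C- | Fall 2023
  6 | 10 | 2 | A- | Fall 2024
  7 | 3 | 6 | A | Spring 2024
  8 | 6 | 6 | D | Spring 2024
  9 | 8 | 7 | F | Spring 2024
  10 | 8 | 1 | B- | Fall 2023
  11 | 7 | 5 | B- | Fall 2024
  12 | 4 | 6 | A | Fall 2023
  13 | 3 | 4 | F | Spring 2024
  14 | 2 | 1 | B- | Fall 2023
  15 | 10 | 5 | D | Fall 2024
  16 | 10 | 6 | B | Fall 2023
SELECT student_id, COUNT(*) AS enrollment_count FROM enrollments GROUP BY student_id

Execution result:
student_id | enrollment_count
2 | 2
3 | 2
4 | 3
6 | 2
7 | 1
8 | 3
10 | 3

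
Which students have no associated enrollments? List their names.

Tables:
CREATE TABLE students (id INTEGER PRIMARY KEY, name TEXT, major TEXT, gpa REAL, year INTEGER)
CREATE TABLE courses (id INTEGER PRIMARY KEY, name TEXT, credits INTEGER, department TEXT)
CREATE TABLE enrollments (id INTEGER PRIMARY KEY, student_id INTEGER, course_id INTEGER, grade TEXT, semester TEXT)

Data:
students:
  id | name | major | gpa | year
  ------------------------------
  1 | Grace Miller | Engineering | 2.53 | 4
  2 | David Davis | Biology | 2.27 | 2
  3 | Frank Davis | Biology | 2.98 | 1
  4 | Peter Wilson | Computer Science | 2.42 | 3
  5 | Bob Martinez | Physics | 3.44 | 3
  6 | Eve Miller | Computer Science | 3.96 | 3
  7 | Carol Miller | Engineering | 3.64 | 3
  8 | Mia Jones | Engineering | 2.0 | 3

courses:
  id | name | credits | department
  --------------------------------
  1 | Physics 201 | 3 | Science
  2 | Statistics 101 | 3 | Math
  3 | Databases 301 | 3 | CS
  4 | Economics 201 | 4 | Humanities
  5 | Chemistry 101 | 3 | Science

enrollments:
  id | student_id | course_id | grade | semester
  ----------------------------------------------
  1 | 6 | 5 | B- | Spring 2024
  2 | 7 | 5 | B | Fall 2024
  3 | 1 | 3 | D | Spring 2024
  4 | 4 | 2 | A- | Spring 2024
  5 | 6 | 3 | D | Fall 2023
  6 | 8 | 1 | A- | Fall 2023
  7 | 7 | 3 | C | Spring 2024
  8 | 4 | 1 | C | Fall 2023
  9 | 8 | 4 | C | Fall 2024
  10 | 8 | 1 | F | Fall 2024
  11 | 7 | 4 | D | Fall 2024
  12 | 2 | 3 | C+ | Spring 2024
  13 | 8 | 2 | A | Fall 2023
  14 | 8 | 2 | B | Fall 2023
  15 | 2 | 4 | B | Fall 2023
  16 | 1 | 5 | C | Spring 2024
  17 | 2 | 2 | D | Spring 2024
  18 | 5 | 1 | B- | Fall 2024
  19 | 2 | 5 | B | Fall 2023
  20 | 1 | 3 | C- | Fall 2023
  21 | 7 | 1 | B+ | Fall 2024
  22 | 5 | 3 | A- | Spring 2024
SELECT p.name FROM students p LEFT JOIN enrollments c ON c.student_id = p.id WHERE c.id IS NULL

Execution result:
Frank Davis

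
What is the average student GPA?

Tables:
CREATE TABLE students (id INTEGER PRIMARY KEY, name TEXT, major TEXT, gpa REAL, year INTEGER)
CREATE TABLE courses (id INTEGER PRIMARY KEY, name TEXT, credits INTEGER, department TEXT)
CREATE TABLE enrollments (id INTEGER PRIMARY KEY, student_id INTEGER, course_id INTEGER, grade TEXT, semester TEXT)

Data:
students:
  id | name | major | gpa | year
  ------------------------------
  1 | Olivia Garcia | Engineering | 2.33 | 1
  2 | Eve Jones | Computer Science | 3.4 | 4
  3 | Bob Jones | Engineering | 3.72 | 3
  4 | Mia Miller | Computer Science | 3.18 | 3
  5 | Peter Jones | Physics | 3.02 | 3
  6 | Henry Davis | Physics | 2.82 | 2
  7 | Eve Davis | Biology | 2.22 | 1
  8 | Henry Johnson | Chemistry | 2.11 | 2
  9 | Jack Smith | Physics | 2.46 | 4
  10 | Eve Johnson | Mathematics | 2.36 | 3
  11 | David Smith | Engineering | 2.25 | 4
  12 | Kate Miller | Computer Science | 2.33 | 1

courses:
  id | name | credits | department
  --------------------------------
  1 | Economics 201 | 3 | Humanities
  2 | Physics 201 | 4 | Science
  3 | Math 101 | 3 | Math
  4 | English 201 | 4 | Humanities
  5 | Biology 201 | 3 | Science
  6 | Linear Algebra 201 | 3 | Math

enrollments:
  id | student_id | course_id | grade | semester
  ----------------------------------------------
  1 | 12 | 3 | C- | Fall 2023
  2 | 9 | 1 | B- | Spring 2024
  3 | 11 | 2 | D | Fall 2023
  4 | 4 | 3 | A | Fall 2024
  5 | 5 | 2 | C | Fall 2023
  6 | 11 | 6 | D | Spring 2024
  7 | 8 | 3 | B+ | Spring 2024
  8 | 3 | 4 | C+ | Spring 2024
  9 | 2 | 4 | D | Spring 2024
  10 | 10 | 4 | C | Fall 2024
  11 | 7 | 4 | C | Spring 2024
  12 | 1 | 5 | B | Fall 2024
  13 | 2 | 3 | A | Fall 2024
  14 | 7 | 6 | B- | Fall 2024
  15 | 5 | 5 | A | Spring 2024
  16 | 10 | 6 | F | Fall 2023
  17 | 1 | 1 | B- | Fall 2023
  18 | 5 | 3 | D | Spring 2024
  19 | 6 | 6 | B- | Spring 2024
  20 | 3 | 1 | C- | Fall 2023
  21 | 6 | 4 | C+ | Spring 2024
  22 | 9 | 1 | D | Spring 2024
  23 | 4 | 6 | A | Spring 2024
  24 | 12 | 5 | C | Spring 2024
SELECT AVG(gpa) FROM students

Execution result:
2.68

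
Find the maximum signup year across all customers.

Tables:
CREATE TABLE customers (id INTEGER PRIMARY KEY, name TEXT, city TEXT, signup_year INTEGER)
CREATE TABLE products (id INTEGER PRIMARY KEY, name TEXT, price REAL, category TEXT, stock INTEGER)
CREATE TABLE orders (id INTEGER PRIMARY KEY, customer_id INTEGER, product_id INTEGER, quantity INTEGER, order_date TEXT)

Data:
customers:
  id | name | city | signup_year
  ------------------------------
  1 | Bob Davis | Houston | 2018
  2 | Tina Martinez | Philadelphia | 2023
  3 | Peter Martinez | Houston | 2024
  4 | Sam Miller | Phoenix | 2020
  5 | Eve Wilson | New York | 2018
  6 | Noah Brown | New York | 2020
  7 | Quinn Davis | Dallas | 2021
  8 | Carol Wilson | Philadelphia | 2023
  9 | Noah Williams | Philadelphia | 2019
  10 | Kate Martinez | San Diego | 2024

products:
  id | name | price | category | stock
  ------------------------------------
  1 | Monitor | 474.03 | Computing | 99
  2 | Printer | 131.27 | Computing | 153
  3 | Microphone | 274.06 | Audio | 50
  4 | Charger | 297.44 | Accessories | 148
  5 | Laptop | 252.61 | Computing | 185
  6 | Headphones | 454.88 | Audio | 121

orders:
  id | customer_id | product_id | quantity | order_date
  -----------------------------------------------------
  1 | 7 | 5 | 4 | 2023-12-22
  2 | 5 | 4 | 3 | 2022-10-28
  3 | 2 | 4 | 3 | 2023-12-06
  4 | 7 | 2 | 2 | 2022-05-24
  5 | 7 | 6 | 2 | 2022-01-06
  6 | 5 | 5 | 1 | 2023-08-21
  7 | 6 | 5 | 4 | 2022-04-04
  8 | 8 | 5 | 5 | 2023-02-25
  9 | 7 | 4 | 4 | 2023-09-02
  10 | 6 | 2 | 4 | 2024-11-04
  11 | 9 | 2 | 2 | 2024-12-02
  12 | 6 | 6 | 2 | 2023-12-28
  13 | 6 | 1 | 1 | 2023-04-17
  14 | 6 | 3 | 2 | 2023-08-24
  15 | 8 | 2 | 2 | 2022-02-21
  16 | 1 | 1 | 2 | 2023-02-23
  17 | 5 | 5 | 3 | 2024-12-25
SELECT MAX(signup_year) FROM customers

Execution result:
2024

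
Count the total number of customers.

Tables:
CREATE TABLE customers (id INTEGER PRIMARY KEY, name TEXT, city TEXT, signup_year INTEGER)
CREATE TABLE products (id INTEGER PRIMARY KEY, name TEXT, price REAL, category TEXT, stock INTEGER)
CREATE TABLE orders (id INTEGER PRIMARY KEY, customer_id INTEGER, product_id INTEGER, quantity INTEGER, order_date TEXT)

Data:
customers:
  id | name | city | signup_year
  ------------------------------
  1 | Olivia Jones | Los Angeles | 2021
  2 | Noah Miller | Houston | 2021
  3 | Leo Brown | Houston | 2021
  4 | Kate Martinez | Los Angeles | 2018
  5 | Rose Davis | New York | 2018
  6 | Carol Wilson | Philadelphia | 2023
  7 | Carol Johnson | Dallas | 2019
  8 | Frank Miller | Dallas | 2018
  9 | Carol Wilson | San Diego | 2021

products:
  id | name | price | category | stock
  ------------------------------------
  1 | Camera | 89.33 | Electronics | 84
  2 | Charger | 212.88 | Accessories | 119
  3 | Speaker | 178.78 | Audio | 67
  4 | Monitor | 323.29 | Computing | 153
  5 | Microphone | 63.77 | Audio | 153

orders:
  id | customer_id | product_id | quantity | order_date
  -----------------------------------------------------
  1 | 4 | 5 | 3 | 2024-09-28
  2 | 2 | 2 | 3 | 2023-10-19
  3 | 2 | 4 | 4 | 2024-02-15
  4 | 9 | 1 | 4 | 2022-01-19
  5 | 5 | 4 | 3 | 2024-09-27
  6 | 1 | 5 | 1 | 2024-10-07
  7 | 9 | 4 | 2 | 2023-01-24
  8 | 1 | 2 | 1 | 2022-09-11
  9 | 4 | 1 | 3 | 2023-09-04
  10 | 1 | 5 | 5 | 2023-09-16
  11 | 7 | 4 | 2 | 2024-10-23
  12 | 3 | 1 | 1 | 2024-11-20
SELECT COUNT(*) FROM customers

Execution result:
9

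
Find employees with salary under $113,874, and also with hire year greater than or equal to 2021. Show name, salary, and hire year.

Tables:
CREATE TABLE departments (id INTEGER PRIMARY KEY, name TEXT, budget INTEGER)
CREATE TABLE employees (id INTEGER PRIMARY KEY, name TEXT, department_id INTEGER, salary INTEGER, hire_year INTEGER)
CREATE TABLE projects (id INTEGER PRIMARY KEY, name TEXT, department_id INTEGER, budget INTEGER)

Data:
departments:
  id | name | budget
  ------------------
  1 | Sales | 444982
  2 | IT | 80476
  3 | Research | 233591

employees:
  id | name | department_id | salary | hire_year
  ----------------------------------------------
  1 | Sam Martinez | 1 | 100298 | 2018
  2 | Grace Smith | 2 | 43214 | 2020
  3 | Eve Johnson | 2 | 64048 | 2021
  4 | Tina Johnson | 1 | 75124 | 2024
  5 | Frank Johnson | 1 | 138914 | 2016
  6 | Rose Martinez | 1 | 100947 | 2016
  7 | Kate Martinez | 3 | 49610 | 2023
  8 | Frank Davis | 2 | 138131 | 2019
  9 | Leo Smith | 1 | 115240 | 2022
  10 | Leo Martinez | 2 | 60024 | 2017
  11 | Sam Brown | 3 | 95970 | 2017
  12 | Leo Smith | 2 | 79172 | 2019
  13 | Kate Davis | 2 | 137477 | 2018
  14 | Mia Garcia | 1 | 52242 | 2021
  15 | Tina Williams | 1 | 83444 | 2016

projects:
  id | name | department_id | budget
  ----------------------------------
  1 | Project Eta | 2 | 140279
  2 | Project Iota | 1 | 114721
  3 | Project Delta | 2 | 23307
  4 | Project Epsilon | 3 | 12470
SELECT name, salary, hire_year FROM employees WHERE salary < 113874 AND hire_year >= 2021

Execution result:
name | salary | hire_year
Eve Johnson | 64048 | 2021
Tina Johnson | 75124 | 2024
Kate Martinez | 49610 | 2023
Mia Garcia | 52242 | 2021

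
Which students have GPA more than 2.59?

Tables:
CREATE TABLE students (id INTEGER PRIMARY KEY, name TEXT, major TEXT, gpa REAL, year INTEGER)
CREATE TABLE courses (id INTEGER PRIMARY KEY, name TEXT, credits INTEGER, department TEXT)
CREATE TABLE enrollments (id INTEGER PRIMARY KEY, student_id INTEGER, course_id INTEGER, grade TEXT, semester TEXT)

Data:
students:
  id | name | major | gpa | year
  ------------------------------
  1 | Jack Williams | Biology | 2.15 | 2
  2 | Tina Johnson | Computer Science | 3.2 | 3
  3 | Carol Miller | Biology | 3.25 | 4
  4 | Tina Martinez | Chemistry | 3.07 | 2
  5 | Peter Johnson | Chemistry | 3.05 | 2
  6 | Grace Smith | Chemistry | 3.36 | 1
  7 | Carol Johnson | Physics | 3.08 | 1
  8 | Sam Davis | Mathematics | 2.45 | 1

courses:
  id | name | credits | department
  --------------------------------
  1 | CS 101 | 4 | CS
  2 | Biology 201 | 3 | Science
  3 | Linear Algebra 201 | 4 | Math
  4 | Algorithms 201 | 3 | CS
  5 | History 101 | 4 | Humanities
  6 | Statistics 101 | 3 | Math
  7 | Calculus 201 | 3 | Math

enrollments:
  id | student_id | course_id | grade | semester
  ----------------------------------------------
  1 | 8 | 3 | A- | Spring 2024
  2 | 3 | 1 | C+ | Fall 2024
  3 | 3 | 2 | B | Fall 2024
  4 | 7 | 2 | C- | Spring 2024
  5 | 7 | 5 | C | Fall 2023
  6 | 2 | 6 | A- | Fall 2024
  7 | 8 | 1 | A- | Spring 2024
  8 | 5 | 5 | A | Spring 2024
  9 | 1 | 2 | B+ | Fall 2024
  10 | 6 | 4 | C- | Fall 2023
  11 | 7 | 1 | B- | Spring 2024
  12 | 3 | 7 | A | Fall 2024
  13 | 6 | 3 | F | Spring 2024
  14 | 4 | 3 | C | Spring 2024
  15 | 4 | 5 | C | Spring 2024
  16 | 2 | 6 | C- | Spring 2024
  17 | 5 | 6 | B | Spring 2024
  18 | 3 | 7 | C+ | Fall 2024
SELECT name, gpa FROM students WHERE gpa > 2.59

Execution result:
name | gpa
Tina Johnson | 3.20
Carol Miller | 3.25
Tina Martinez | 3.07
Peter Johnson | 3.05
Grace Smith | 3.36
Carol Johnson | 3.08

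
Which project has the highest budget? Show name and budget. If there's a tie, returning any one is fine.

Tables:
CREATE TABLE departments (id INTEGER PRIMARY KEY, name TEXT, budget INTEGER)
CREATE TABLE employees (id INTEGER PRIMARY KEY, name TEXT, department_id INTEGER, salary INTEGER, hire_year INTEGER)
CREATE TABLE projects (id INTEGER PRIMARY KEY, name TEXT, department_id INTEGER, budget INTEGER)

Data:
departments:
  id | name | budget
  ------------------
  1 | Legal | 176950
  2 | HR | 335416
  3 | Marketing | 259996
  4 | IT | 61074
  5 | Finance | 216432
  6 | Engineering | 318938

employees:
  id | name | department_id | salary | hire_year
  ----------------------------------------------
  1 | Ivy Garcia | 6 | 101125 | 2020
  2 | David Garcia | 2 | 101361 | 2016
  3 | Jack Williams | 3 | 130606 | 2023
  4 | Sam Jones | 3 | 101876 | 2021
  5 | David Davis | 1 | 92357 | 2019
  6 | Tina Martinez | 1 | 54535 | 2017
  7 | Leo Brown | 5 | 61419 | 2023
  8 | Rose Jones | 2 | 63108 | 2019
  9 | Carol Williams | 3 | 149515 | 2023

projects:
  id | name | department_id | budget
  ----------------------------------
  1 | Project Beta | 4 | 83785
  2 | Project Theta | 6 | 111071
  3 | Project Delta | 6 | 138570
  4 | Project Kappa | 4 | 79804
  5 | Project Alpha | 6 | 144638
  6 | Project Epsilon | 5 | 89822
SELECT name, budget FROM projects ORDER BY budget DESC LIMIT 1

Execution result:
name | budget
Project Alpha | 144638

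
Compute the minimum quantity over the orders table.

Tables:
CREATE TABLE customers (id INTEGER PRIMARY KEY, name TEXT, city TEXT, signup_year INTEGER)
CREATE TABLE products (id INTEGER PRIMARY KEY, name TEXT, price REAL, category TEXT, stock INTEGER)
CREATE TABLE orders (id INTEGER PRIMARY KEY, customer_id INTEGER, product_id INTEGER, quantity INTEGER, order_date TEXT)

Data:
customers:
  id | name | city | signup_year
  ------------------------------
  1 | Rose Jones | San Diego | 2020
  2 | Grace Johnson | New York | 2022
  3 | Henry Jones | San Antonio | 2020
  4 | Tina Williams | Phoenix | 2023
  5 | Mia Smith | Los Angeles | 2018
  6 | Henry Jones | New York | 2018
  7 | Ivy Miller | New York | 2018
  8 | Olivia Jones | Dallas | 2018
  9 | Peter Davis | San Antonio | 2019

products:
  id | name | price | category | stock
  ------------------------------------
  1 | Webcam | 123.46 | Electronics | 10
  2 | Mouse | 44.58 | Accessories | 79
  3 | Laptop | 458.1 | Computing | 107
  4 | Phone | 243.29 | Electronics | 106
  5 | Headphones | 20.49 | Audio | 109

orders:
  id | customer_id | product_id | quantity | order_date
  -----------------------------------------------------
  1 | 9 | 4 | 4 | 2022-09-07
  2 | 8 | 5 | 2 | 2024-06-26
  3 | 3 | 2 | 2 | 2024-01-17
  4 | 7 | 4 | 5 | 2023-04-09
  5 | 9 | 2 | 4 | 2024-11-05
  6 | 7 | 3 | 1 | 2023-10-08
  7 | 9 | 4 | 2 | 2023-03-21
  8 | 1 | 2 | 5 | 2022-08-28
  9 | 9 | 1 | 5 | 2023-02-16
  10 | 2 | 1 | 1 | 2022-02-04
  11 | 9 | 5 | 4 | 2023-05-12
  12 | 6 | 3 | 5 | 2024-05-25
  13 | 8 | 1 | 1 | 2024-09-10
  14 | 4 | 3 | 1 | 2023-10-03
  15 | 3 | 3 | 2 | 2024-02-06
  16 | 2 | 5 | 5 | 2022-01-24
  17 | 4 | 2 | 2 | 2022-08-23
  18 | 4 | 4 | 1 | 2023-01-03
SELECT MIN(quantity) FROM orders

Execution result:
1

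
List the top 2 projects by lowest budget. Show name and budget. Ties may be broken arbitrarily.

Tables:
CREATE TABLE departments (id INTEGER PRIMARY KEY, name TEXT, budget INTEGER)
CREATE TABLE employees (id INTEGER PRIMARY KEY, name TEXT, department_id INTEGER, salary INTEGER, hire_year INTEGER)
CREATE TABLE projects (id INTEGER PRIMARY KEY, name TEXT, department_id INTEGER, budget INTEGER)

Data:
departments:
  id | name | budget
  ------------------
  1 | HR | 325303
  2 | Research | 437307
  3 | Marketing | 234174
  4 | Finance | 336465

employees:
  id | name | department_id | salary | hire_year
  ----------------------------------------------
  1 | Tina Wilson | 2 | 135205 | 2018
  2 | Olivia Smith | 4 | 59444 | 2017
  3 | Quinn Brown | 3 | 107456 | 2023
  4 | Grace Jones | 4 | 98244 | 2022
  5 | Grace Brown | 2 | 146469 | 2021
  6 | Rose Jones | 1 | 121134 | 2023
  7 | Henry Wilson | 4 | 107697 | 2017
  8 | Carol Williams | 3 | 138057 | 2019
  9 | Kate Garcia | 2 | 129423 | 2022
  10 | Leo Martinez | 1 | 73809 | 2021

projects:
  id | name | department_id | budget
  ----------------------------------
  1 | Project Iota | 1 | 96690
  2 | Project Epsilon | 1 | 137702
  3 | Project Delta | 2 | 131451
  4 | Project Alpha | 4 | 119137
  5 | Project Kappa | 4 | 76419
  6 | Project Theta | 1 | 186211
SELECT name, budget FROM projects ORDER BY budget ASC LIMIT 2

Execution result:
name | budget
Project Kappa | 76419
Project Iota | 96690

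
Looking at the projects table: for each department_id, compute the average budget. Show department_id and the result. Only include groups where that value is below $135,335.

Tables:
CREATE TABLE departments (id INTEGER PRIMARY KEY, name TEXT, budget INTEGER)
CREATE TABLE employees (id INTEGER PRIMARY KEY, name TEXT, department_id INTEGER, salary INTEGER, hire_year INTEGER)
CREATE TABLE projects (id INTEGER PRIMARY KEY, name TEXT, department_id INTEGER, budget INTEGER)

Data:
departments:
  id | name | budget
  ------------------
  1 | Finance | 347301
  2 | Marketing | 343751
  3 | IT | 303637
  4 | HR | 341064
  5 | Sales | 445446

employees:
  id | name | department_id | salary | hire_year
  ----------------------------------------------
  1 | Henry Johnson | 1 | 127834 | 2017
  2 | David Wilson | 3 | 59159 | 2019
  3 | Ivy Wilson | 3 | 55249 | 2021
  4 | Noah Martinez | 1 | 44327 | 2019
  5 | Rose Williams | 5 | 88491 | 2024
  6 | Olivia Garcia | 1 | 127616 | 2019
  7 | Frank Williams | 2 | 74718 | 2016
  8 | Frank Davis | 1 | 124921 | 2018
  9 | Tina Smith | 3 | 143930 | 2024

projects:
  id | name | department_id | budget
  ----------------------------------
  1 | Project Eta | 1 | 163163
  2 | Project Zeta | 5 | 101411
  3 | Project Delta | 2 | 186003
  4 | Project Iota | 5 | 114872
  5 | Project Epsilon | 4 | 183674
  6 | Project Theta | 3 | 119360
SELECT department_id, AVG(budget) AS avg_budget FROM projects GROUP BY department_id HAVING AVG(budget) < 135335

Execution result:
department_id | avg_budget
3 | 119360.00
5 | 108141.50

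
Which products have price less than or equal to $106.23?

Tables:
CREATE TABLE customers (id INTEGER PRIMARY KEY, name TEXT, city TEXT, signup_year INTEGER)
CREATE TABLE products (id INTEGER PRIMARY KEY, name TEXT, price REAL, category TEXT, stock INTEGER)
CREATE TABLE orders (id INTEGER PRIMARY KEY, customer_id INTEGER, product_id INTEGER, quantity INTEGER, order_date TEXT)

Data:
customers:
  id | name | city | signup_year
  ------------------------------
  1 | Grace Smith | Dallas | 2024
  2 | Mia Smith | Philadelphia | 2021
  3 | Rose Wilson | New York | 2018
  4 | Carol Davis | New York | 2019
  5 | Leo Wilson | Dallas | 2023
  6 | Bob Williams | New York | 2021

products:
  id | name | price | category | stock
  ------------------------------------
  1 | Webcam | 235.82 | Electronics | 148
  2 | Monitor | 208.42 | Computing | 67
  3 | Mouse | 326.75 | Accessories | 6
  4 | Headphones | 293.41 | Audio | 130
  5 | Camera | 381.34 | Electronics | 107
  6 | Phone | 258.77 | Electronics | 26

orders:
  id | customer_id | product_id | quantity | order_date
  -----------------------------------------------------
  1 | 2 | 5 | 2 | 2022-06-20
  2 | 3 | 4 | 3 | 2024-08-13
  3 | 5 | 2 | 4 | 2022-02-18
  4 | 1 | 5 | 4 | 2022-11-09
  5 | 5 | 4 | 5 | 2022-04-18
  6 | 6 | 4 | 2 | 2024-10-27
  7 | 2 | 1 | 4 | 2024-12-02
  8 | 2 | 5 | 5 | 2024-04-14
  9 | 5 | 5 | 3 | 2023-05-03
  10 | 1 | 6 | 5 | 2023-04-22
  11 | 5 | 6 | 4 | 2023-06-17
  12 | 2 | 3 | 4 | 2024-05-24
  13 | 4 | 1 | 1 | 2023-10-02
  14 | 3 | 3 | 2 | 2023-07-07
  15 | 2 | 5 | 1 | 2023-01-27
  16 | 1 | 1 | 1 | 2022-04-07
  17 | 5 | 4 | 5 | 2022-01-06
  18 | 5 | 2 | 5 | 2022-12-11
SELECT name, price FROM products WHERE price <= 106.23

Execution result:
(no rows)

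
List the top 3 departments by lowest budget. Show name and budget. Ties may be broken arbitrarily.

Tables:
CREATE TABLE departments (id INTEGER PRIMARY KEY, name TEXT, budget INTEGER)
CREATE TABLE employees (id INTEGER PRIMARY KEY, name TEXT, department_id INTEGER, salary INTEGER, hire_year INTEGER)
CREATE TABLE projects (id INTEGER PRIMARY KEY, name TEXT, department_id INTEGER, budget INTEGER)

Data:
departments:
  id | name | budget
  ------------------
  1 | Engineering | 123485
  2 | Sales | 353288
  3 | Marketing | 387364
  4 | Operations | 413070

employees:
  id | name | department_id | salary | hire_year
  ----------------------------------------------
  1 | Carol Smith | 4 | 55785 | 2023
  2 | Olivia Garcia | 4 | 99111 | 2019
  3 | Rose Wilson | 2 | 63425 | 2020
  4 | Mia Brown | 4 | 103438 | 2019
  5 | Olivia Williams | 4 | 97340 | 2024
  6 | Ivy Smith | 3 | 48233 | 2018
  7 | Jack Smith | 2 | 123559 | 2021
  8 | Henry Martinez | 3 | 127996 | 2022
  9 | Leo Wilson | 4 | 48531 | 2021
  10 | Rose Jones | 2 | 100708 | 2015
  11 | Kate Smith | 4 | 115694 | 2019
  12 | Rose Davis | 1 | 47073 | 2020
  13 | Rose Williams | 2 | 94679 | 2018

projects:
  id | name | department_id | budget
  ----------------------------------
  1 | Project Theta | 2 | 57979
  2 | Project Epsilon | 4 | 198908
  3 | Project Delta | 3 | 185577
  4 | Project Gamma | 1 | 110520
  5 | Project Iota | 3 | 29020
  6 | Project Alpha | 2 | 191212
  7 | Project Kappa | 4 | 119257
SELECT name, budget FROM departments ORDER BY budget ASC LIMIT 3

Execution result:
name | budget
Engineering | 123485
Sales | 353288
Marketing | 387364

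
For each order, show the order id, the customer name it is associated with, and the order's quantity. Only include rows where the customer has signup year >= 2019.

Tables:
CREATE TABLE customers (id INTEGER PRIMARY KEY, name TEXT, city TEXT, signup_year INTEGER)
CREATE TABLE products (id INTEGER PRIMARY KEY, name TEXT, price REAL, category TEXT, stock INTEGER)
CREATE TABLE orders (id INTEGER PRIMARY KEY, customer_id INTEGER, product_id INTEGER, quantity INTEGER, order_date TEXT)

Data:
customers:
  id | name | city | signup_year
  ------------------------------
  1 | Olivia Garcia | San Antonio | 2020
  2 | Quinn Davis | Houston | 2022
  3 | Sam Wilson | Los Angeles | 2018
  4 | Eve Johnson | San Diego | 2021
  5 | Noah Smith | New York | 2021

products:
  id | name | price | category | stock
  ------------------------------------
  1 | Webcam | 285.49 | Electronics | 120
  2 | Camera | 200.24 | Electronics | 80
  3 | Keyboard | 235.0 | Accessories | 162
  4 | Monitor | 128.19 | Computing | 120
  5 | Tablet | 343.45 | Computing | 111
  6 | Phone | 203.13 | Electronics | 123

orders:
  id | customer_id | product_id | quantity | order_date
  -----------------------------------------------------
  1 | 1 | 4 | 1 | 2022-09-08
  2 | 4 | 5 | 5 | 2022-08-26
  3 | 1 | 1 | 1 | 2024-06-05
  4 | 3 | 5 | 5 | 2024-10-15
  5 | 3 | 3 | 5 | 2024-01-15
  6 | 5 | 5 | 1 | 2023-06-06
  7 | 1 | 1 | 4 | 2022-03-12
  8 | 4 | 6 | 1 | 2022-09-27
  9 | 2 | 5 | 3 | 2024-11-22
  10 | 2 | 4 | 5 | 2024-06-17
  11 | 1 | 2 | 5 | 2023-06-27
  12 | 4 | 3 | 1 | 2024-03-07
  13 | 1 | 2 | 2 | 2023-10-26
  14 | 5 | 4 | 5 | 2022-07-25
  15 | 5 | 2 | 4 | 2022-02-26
SELECT c.id, p.name AS customer, c.quantity FROM orders c JOIN customers p ON c.customer_id = p.id WHERE p.signup_year >= 2019

Execution result:
id | customer | quantity
1 | Olivia Garcia | 1
2 | Eve Johnson | 5
3 | Olivia Garcia | 1
6 | Noah Smith | 1
7 | Olivia Garcia | 4
8 | Eve Johnson | 1
9 | Quinn Davis | 3
10 | Quinn Davis | 5
11 | Olivia Garcia | 5
12 | Eve Johnson | 1
13 | Olivia Garcia | 2
14 | Noah Smith | 5
15 | Noah Smith | 4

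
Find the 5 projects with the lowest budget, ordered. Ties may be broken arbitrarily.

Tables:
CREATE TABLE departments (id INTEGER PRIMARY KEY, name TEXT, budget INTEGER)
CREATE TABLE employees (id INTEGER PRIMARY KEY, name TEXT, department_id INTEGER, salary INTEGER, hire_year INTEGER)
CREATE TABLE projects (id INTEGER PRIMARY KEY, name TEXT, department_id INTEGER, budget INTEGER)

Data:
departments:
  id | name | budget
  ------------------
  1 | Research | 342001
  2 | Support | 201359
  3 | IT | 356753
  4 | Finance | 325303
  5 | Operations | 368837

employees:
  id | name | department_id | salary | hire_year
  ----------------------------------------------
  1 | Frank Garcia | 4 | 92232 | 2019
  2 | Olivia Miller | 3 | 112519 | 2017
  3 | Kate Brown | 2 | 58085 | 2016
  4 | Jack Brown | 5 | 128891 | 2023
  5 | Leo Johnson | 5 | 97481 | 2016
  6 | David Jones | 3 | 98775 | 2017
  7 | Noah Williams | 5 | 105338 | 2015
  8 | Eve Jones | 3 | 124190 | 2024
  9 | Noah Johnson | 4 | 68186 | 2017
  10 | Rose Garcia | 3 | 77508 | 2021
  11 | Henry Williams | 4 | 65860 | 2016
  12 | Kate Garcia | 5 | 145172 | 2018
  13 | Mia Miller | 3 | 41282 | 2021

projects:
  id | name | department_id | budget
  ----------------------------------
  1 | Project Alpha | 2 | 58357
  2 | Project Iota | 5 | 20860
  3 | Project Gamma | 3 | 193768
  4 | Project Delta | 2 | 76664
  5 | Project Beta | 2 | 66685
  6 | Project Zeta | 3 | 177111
SELECT name, budget FROM projects ORDER BY budget ASC LIMIT 5

Execution result:
name | budget
Project Iota | 20860
Project Alpha | 58357
Project Beta | 66685
Project Delta | 76664
Project Zeta | 177111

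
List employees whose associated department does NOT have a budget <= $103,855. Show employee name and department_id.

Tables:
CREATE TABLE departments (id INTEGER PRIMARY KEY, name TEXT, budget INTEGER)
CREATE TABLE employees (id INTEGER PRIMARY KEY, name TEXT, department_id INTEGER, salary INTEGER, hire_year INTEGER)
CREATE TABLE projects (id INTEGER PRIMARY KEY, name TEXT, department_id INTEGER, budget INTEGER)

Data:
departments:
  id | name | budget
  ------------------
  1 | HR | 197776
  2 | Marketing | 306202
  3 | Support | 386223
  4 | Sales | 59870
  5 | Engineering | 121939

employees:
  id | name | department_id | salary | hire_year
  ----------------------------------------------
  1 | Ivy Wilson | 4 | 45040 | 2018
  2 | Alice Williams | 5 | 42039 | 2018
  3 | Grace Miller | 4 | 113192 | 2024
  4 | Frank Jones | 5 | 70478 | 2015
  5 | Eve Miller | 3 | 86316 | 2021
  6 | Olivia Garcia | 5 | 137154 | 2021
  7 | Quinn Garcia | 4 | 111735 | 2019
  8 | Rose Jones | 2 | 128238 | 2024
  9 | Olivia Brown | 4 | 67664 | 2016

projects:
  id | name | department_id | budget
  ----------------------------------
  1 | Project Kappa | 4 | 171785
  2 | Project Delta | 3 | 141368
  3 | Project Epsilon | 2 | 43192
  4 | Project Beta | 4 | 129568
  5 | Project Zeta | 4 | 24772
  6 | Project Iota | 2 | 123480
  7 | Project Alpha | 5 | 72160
SELECT name, department_id FROM employees WHERE department_id NOT IN (SELECT id FROM departments WHERE budget <= 103855)

Execution result:
name | department_id
Alice Williams | 5
Frank Jones | 5
Eve Miller | 3
Olivia Garcia | 5
Rose Jones | 2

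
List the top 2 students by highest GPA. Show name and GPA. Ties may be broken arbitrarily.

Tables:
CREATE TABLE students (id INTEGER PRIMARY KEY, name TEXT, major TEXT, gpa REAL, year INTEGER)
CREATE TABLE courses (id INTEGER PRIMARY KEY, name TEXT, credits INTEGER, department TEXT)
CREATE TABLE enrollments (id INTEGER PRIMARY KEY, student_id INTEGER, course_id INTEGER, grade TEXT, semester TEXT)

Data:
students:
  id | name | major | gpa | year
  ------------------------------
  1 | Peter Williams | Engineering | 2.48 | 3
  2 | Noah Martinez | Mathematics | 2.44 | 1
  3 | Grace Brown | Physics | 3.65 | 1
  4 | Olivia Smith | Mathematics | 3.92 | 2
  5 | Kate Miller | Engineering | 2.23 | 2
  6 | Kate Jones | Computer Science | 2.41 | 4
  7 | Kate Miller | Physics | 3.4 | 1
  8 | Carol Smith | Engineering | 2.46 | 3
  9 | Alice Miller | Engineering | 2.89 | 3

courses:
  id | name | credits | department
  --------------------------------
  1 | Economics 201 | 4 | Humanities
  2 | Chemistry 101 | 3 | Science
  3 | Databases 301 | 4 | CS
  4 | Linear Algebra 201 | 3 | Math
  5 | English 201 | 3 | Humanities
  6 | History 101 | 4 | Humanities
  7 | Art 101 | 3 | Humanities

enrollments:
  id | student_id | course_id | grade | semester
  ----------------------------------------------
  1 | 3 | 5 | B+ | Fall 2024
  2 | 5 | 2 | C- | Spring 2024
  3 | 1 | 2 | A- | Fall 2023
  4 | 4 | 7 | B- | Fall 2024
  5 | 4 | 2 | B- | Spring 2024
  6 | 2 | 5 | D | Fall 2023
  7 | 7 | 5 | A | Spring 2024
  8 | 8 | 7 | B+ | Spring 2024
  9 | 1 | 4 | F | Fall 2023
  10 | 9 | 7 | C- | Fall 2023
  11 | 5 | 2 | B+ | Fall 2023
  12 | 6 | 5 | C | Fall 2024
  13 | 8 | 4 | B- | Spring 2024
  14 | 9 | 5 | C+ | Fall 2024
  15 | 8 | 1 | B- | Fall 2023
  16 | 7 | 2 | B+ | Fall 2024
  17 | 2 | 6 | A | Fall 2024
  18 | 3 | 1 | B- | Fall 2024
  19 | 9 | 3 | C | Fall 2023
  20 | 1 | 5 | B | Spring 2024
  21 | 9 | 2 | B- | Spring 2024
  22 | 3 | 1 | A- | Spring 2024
SELECT name, gpa FROM students ORDER BY gpa DESC LIMIT 2

Execution result:
name | gpa
Olivia Smith | 3.92
Grace Brown | 3.65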